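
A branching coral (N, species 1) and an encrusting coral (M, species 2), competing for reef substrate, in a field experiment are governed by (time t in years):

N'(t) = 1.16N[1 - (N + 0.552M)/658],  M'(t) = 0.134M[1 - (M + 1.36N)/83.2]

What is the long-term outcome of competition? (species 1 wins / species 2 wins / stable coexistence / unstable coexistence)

Compare the nullcline intercepts: K1/α12 = 658/0.552 = 1190 > K2 = 83.2; K2/α21 = 83.2/1.36 = 61.2 < K1 = 658.
Since the inequalities point opposite ways, species 1 can invade but species 2 cannot.

species 1 excludes species 2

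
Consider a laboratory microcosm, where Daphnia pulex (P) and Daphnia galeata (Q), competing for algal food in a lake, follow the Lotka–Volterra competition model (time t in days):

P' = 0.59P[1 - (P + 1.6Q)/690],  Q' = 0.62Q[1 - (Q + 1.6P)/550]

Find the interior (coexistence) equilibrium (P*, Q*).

Setting both brackets to zero gives the nullclines P + 1.6Q = 690 and 1.6P + Q = 550.
Substituting Q = 550 - 1.6P into the first: P(1 - 1.6·1.6) = 690 - 1.6·550.
So P* = -190/-1.56 = 122, and then Q* = 550 - 1.6·122 = 355.

P* ≈ 122, Q* ≈ 355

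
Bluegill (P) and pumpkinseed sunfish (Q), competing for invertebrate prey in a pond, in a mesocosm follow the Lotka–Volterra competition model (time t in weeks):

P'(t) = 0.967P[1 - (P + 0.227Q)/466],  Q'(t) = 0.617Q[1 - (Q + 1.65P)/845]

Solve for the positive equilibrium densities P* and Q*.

P* ≈ 438, Q* ≈ 122

Setting both brackets to zero gives the nullclines P + 0.227Q = 466 and 1.65P + Q = 845.
Substituting Q = 845 - 1.65P into the first: P(1 - 0.227·1.65) = 466 - 0.227·845.
So P* = 274/0.625 = 438, and then Q* = 845 - 1.65·438 = 122.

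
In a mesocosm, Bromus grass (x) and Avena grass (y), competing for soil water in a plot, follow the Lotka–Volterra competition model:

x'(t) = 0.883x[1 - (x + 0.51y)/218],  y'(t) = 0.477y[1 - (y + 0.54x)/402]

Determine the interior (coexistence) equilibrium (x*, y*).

Setting both brackets to zero gives the nullclines x + 0.51y = 218 and 0.54x + y = 402.
Substituting y = 402 - 0.54x into the first: x(1 - 0.51·0.54) = 218 - 0.51·402.
So x* = 13/0.725 = 17.9, and then y* = 402 - 0.54·17.9 = 392.

x* ≈ 17.9, y* ≈ 392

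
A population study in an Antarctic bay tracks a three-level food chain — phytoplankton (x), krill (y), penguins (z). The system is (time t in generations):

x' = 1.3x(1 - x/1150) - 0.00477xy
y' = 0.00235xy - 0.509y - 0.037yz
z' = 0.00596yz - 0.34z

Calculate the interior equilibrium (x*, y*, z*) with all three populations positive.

From dz/dt = 0: 0.00596y* = 0.34, so y* = 57.
From dx/dt = 0: 1.3(1 - x*/1150) = 0.00477·57, giving x* = 1150·(1 - 0.209) = 909.
From dy/dt = 0: 0.00235·909 - 0.509 = 0.037z*, so z* = 1.63/0.037 = 44.

x* ≈ 909, y* ≈ 57, z* ≈ 44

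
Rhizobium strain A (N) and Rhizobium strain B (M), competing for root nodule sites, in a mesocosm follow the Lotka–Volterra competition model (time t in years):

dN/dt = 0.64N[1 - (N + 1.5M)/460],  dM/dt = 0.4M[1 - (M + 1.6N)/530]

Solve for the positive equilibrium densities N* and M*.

Setting both brackets to zero gives the nullclines N + 1.5M = 460 and 1.6N + M = 530.
Substituting M = 530 - 1.6N into the first: N(1 - 1.5·1.6) = 460 - 1.5·530.
So N* = -335/-1.4 = 239, and then M* = 530 - 1.6·239 = 147.

N* ≈ 239, M* ≈ 147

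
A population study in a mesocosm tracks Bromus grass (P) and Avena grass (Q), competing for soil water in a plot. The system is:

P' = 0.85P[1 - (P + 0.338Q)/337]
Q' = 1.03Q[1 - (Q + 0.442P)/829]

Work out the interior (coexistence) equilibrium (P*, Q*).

Setting both brackets to zero gives the nullclines P + 0.338Q = 337 and 0.442P + Q = 829.
Substituting Q = 829 - 0.442P into the first: P(1 - 0.338·0.442) = 337 - 0.338·829.
So P* = 56.8/0.851 = 66.8, and then Q* = 829 - 0.442·66.8 = 799.

P* ≈ 66.8, Q* ≈ 799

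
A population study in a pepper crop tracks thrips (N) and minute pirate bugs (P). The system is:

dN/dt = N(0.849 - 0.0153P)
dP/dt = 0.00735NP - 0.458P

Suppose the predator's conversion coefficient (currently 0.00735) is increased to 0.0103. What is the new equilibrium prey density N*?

At the interior fixed point, setting dP/dt = 0 with P > 0 fixes N* = (predator death rate)/(NP coefficient) — independent of the other coefficients.
With the change, N* = 0.458/0.0103 = 44.5; it falls from 62.3.

N* ≈ 44.5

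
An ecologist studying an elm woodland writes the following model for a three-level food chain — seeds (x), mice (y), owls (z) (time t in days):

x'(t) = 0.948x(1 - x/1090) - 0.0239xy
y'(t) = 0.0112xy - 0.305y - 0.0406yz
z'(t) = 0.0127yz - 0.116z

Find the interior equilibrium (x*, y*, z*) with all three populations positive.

From dz/dt = 0: 0.0127y* = 0.116, so y* = 9.13.
From dx/dt = 0: 0.948(1 - x*/1090) = 0.0239·9.13, giving x* = 1090·(1 - 0.23) = 839.
From dy/dt = 0: 0.0112·839 - 0.305 = 0.0406z*, so z* = 9.09/0.0406 = 224.

x* ≈ 839, y* ≈ 9.13, z* ≈ 224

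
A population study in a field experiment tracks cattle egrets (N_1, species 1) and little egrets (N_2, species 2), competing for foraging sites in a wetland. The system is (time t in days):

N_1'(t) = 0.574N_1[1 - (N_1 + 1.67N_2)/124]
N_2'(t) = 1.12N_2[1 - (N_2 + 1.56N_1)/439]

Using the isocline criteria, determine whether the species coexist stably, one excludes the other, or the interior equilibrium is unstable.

Compare the nullcline intercepts: K1/α12 = 124/1.67 = 74.3 < K2 = 439; K2/α21 = 439/1.56 = 281 > K1 = 124.
Since the inequalities point opposite ways, species 2 can invade but species 1 cannot.

species 2 excludes species 1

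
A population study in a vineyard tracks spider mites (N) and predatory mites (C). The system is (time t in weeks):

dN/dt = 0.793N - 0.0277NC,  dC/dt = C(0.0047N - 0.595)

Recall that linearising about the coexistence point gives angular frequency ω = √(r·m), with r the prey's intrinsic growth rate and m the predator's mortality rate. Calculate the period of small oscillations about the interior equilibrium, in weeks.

T ≈ 9.15 weeks

Here r = 0.793 and m = 0.595, so r·m = 0.472.
ω = √0.472 = 0.687 per week, hence T = 2π/ω ≈ 9.15 weeks.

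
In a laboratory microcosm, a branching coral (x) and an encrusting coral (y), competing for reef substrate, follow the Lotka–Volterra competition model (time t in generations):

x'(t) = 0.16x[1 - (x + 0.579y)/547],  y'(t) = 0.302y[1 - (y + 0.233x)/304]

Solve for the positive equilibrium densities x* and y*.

Setting both brackets to zero gives the nullclines x + 0.579y = 547 and 0.233x + y = 304.
Substituting y = 304 - 0.233x into the first: x(1 - 0.579·0.233) = 547 - 0.579·304.
So x* = 371/0.865 = 429, and then y* = 304 - 0.233·429 = 204.

x* ≈ 429, y* ≈ 204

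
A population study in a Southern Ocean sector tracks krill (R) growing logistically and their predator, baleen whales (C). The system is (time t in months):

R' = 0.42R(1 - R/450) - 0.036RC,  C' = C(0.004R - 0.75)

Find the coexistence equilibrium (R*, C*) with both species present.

From dC/dt = 0 with C > 0: 0.004R* = 0.75, so R* = 188.
Substitute into dR/dt = 0: 0.42(1 - 188/450) = 0.036C*.
The bracket is 0.583, giving C* = 0.245/0.036 = 6.81.

R* ≈ 188, C* ≈ 6.81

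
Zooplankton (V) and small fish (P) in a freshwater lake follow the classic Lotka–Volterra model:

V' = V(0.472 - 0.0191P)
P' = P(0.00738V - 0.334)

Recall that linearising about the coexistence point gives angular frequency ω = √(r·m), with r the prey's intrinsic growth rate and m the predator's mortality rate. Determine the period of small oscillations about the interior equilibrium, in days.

Here r = 0.472 and m = 0.334, so r·m = 0.158.
ω = √0.158 = 0.397 per day, hence T = 2π/ω ≈ 15.8 days.

T ≈ 15.8 days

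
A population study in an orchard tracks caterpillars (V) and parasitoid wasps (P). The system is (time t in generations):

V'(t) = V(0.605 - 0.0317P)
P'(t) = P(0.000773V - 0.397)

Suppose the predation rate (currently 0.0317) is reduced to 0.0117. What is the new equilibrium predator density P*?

P* ≈ 51.7

At the interior fixed point, setting dV/dt = 0 with V > 0 fixes P* = (prey growth rate)/(VP coefficient) — independent of the other coefficients.
With the change, P* = 0.605/0.0117 = 51.7; it rises from 19.1.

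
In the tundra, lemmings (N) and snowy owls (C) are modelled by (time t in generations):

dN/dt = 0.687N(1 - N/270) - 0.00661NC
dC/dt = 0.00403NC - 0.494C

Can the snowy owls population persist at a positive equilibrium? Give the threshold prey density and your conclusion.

Threshold N = 123; K > 123, so yes, the predator persists.

The predator equation gives dC/dt > 0 only when N > 0.494/0.00403 = 123.
Without the predator, N → K = 270. Since 270 > 123, the predator can invade and persist.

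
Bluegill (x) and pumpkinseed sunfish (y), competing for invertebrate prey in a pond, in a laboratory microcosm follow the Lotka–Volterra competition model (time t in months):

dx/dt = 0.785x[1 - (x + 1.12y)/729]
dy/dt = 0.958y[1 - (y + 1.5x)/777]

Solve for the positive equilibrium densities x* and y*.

Setting both brackets to zero gives the nullclines x + 1.12y = 729 and 1.5x + y = 777.
Substituting y = 777 - 1.5x into the first: x(1 - 1.12·1.5) = 729 - 1.12·777.
So x* = -141/-0.68 = 208, and then y* = 777 - 1.5·208 = 465.

x* ≈ 208, y* ≈ 465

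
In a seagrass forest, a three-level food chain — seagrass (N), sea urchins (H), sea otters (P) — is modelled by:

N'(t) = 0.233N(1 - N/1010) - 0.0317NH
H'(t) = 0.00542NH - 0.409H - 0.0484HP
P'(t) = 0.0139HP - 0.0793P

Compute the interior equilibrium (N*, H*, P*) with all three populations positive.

From dP/dt = 0: 0.0139H* = 0.0793, so H* = 5.71.
From dN/dt = 0: 0.233(1 - N*/1010) = 0.0317·5.71, giving N* = 1010·(1 - 0.776) = 226.
From dH/dt = 0: 0.00542·226 - 0.409 = 0.0484P*, so P* = 0.816/0.0484 = 16.9.

N* ≈ 226, H* ≈ 5.71, P* ≈ 16.9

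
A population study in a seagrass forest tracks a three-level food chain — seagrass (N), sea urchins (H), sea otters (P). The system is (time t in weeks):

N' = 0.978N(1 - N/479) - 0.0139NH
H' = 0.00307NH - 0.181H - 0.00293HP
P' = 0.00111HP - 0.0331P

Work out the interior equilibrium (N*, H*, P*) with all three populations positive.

N* ≈ 276, H* ≈ 29.8, P* ≈ 227

From dP/dt = 0: 0.00111H* = 0.0331, so H* = 29.8.
From dN/dt = 0: 0.978(1 - N*/479) = 0.0139·29.8, giving N* = 479·(1 - 0.424) = 276.
From dH/dt = 0: 0.00307·276 - 0.181 = 0.00293P*, so P* = 0.666/0.00293 = 227.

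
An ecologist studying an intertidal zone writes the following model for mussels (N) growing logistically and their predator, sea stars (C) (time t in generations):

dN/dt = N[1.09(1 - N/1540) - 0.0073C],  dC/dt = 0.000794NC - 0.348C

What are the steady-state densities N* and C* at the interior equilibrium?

N* ≈ 438, C* ≈ 107

From dC/dt = 0 with C > 0: 0.000794N* = 0.348, so N* = 438.
Substitute into dN/dt = 0: 1.09(1 - 438/1540) = 0.0073C*.
The bracket is 0.715, giving C* = 0.78/0.0073 = 107.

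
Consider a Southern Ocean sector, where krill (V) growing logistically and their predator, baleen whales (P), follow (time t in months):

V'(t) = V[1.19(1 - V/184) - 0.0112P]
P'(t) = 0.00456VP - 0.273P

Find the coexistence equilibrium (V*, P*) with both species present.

From dP/dt = 0 with P > 0: 0.00456V* = 0.273, so V* = 59.9.
Substitute into dV/dt = 0: 1.19(1 - 59.9/184) = 0.0112P*.
The bracket is 0.675, giving P* = 0.803/0.0112 = 71.7.

V* ≈ 59.9, P* ≈ 71.7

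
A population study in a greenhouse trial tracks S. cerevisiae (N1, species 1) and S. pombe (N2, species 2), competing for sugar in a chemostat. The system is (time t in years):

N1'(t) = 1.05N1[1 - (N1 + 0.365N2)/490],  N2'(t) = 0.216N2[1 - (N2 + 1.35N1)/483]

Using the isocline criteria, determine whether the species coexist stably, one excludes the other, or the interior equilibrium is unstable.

Compare the nullcline intercepts: K1/α12 = 490/0.365 = 1340 > K2 = 483; K2/α21 = 483/1.35 = 358 < K1 = 490.
Since the inequalities point opposite ways, species 1 can invade but species 2 cannot.

species 1 excludes species 2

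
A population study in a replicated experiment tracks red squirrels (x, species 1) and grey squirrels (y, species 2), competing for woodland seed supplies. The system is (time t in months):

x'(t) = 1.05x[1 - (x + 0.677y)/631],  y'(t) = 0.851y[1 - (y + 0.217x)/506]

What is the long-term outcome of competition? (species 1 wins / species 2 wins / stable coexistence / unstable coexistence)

Compare the nullcline intercepts: K1/α12 = 631/0.677 = 932 > K2 = 506; K2/α21 = 506/0.217 = 2330 > K1 = 631.
Since both inequalities hold, each species can invade when rare, so the interior equilibrium is stable.

stable coexistence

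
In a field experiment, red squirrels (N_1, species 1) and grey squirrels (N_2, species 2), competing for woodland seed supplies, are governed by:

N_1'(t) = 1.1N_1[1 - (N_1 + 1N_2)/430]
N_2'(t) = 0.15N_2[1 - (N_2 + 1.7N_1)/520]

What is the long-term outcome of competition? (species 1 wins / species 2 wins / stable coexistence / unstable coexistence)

Compare the nullcline intercepts: K1/α12 = 430/1 = 430 < K2 = 520; K2/α21 = 520/1.7 = 306 < K1 = 430.
Since both are reversed, neither can invade when rare; the interior point is a saddle.

unstable coexistence (outcome depends on initial conditions)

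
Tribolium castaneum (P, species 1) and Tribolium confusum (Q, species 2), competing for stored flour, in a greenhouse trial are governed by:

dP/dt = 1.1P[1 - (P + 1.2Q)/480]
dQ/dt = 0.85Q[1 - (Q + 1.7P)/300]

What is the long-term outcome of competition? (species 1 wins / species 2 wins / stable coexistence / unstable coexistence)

species 1 excludes species 2

Compare the nullcline intercepts: K1/α12 = 480/1.2 = 400 > K2 = 300; K2/α21 = 300/1.7 = 176 < K1 = 480.
Since the inequalities point opposite ways, species 1 can invade but species 2 cannot.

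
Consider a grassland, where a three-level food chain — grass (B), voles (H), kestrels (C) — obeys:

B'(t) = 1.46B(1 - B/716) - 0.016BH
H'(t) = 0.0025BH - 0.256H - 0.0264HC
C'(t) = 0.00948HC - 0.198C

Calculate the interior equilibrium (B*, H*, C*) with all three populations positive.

B* ≈ 552, H* ≈ 20.9, C* ≈ 42.6

From dC/dt = 0: 0.00948H* = 0.198, so H* = 20.9.
From dB/dt = 0: 1.46(1 - B*/716) = 0.016·20.9, giving B* = 716·(1 - 0.229) = 552.
From dH/dt = 0: 0.0025·552 - 0.256 = 0.0264C*, so C* = 1.12/0.0264 = 42.6.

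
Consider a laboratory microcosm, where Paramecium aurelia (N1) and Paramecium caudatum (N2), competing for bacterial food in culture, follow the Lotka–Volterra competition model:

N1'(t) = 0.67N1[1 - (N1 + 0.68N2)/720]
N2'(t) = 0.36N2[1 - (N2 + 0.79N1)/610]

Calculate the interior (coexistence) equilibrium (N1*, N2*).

Setting both brackets to zero gives the nullclines N1 + 0.68N2 = 720 and 0.79N1 + N2 = 610.
Substituting N2 = 610 - 0.79N1 into the first: N1(1 - 0.68·0.79) = 720 - 0.68·610.
So N1* = 305/0.463 = 659, and then N2* = 610 - 0.79·659 = 89.

N1* ≈ 659, N2* ≈ 89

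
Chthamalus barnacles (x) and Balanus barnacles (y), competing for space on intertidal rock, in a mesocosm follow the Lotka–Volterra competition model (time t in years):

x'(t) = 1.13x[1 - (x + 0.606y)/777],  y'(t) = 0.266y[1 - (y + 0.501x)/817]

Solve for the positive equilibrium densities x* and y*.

Setting both brackets to zero gives the nullclines x + 0.606y = 777 and 0.501x + y = 817.
Substituting y = 817 - 0.501x into the first: x(1 - 0.606·0.501) = 777 - 0.606·817.
So x* = 282/0.696 = 405, and then y* = 817 - 0.501·405 = 614.

x* ≈ 405, y* ≈ 614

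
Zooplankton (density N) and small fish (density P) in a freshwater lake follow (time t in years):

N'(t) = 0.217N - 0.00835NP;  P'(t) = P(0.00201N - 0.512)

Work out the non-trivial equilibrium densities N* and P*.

N* ≈ 255, P* ≈ 26

Set dP/dt = 0 with P > 0: 0.00201N - 0.512 = 0, so N* = 0.512/0.00201 = 255.
Set dN/dt = 0 with N > 0: 0.217 - 0.00835P = 0, so P* = 0.217/0.00835 = 26.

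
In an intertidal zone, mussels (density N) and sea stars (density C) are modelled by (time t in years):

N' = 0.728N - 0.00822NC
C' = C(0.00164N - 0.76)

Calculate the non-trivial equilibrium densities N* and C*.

N* ≈ 463, C* ≈ 88.6

Set dC/dt = 0 with C > 0: 0.00164N - 0.76 = 0, so N* = 0.76/0.00164 = 463.
Set dN/dt = 0 with N > 0: 0.728 - 0.00822C = 0, so C* = 0.728/0.00822 = 88.6.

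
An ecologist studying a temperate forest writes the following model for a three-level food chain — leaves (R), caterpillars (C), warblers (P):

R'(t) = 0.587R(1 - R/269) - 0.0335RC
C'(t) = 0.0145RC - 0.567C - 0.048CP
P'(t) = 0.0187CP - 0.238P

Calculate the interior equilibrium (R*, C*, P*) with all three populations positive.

R* ≈ 73.6, C* ≈ 12.7, P* ≈ 10.4

From dP/dt = 0: 0.0187C* = 0.238, so C* = 12.7.
From dR/dt = 0: 0.587(1 - R*/269) = 0.0335·12.7, giving R* = 269·(1 - 0.726) = 73.6.
From dC/dt = 0: 0.0145·73.6 - 0.567 = 0.048P*, so P* = 0.5/0.048 = 10.4.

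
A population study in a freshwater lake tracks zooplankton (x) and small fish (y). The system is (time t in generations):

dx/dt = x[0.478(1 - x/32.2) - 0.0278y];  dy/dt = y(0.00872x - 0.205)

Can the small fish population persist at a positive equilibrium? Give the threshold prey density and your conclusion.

Threshold x = 23.5; K > 23.5, so yes, the predator persists.

The predator equation gives dy/dt > 0 only when x > 0.205/0.00872 = 23.5.
Without the predator, x → K = 32.2. Since 32.2 > 23.5, the predator can invade and persist.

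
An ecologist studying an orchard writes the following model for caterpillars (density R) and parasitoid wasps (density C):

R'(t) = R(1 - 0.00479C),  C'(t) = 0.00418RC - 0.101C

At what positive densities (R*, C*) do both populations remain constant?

R* ≈ 24.2, C* ≈ 209

Set dC/dt = 0 with C > 0: 0.00418R - 0.101 = 0, so R* = 0.101/0.00418 = 24.2.
Set dR/dt = 0 with R > 0: 1 - 0.00479C = 0, so C* = 1/0.00479 = 209.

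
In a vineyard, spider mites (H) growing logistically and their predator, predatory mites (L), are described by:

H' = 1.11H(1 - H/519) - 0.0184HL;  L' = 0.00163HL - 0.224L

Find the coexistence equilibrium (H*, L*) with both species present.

From dL/dt = 0 with L > 0: 0.00163H* = 0.224, so H* = 137.
Substitute into dH/dt = 0: 1.11(1 - 137/519) = 0.0184L*.
The bracket is 0.735, giving L* = 0.816/0.0184 = 44.4.

H* ≈ 137, L* ≈ 44.4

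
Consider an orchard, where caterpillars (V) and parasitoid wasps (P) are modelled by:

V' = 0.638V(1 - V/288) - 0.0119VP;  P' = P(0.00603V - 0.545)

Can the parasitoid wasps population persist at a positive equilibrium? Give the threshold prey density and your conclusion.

The predator equation gives dP/dt > 0 only when V > 0.545/0.00603 = 90.4.
Without the predator, V → K = 288. Since 288 > 90.4, the predator can invade and persist.

Threshold V = 90.4; K > 90.4, so yes, the predator persists.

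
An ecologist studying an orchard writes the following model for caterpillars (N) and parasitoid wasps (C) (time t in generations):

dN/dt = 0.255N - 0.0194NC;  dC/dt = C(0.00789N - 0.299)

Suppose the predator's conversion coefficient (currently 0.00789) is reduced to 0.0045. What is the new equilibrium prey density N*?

N* ≈ 66.4

At the interior fixed point, setting dC/dt = 0 with C > 0 fixes N* = (predator death rate)/(NC coefficient) — independent of the other coefficients.
With the change, N* = 0.299/0.0045 = 66.4; it rises from 37.9.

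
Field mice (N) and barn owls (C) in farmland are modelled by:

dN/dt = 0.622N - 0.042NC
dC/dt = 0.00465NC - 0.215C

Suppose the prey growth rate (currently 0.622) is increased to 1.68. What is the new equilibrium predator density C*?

At the interior fixed point, setting dN/dt = 0 with N > 0 fixes C* = (prey growth rate)/(NC coefficient) — independent of the other coefficients.
With the change, C* = 1.68/0.042 = 40; it rises from 14.8.

C* ≈ 40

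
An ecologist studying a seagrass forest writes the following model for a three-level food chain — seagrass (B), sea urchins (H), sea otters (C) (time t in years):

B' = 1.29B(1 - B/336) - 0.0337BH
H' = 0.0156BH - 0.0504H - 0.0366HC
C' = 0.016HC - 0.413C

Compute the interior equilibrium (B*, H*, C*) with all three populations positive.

B* ≈ 109, H* ≈ 25.8, C* ≈ 45.3

From dC/dt = 0: 0.016H* = 0.413, so H* = 25.8.
From dB/dt = 0: 1.29(1 - B*/336) = 0.0337·25.8, giving B* = 336·(1 - 0.674) = 109.
From dH/dt = 0: 0.0156·109 - 0.0504 = 0.0366C*, so C* = 1.66/0.0366 = 45.3.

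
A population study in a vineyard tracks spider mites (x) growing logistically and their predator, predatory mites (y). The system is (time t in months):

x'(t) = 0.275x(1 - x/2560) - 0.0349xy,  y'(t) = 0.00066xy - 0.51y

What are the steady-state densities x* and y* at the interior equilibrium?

From dy/dt = 0 with y > 0: 0.00066x* = 0.51, so x* = 773.
Substitute into dx/dt = 0: 0.275(1 - 773/2560) = 0.0349y*.
The bracket is 0.698, giving y* = 0.192/0.0349 = 5.5.

x* ≈ 773, y* ≈ 5.5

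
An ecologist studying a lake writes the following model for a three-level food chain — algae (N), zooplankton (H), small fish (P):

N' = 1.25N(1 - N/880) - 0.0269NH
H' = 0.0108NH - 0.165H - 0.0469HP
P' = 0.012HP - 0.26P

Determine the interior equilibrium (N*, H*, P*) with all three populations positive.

N* ≈ 470, H* ≈ 21.7, P* ≈ 105

From dP/dt = 0: 0.012H* = 0.26, so H* = 21.7.
From dN/dt = 0: 1.25(1 - N*/880) = 0.0269·21.7, giving N* = 880·(1 - 0.466) = 470.
From dH/dt = 0: 0.0108·470 - 0.165 = 0.0469P*, so P* = 4.91/0.0469 = 105.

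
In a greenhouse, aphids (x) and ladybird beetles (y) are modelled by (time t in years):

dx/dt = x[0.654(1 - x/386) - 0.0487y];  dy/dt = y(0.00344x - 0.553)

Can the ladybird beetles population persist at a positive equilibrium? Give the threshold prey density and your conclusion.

Threshold x = 161; K > 161, so yes, the predator persists.

The predator equation gives dy/dt > 0 only when x > 0.553/0.00344 = 161.
Without the predator, x → K = 386. Since 386 > 161, the predator can invade and persist.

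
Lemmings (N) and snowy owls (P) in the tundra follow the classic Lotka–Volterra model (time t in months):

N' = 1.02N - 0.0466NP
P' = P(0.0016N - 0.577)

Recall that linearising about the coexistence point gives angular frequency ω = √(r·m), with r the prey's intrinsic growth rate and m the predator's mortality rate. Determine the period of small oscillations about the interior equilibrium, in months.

T ≈ 8.19 months

Here r = 1.02 and m = 0.577, so r·m = 0.589.
ω = √0.589 = 0.767 per month, hence T = 2π/ω ≈ 8.19 months.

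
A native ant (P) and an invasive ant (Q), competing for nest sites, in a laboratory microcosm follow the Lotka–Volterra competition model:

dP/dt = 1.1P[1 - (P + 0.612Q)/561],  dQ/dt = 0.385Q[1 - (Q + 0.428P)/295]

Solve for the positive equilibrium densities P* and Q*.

Setting both brackets to zero gives the nullclines P + 0.612Q = 561 and 0.428P + Q = 295.
Substituting Q = 295 - 0.428P into the first: P(1 - 0.612·0.428) = 561 - 0.612·295.
So P* = 380/0.738 = 515, and then Q* = 295 - 0.428·515 = 74.4.

P* ≈ 515, Q* ≈ 74.4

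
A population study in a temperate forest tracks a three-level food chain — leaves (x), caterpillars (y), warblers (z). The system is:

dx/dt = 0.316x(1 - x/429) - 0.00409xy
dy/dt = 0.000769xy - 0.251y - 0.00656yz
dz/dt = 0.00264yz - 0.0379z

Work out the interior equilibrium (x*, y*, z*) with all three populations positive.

x* ≈ 349, y* ≈ 14.4, z* ≈ 2.68

From dz/dt = 0: 0.00264y* = 0.0379, so y* = 14.4.
From dx/dt = 0: 0.316(1 - x*/429) = 0.00409·14.4, giving x* = 429·(1 - 0.186) = 349.
From dy/dt = 0: 0.000769·349 - 0.251 = 0.00656z*, so z* = 0.0176/0.00656 = 2.68.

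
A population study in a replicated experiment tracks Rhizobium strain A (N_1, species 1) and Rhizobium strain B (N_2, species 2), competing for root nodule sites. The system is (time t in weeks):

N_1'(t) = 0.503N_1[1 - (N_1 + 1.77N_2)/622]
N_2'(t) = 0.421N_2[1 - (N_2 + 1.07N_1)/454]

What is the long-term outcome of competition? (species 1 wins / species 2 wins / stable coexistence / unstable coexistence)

unstable coexistence (outcome depends on initial conditions)

Compare the nullcline intercepts: K1/α12 = 622/1.77 = 351 < K2 = 454; K2/α21 = 454/1.07 = 424 < K1 = 622.
Since both are reversed, neither can invade when rare; the interior point is a saddle.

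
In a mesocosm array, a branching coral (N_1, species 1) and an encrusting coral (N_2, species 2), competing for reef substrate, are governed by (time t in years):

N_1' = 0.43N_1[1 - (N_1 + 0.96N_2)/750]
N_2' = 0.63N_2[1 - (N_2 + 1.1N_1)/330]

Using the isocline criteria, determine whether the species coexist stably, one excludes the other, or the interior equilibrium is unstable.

species 1 excludes species 2

Compare the nullcline intercepts: K1/α12 = 750/0.96 = 781 > K2 = 330; K2/α21 = 330/1.1 = 300 < K1 = 750.
Since the inequalities point opposite ways, species 1 can invade but species 2 cannot.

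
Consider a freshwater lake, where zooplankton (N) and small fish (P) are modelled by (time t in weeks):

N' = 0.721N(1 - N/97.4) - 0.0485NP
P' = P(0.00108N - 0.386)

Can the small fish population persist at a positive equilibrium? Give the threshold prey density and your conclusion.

The predator equation gives dP/dt > 0 only when N > 0.386/0.00108 = 357.
Without the predator, N → K = 97.4. Since 97.4 < 357, the predator cannot invade.

Threshold N = 357; K < 357, so no, the predator goes extinct.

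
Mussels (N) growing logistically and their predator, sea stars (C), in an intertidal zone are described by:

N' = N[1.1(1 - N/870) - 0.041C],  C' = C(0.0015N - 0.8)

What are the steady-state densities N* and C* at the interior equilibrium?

N* ≈ 533, C* ≈ 10.4

From dC/dt = 0 with C > 0: 0.0015N* = 0.8, so N* = 533.
Substitute into dN/dt = 0: 1.1(1 - 533/870) = 0.041C*.
The bracket is 0.387, giving C* = 0.426/0.041 = 10.4.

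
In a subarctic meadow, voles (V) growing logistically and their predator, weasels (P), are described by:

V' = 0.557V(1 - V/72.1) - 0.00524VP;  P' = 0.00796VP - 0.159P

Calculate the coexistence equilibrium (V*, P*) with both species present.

From dP/dt = 0 with P > 0: 0.00796V* = 0.159, so V* = 20.
Substitute into dV/dt = 0: 0.557(1 - 20/72.1) = 0.00524P*.
The bracket is 0.723, giving P* = 0.403/0.00524 = 76.8.

V* ≈ 20, P* ≈ 76.8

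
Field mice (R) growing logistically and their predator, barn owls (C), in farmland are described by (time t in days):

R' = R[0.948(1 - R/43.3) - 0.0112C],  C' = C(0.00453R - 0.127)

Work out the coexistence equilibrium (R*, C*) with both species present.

From dC/dt = 0 with C > 0: 0.00453R* = 0.127, so R* = 28.
Substitute into dR/dt = 0: 0.948(1 - 28/43.3) = 0.0112C*.
The bracket is 0.353, giving C* = 0.334/0.0112 = 29.8.

R* ≈ 28, C* ≈ 29.8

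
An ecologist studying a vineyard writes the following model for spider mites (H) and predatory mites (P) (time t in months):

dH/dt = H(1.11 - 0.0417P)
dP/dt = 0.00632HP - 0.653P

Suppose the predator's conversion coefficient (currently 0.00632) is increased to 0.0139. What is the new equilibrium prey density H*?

At the interior fixed point, setting dP/dt = 0 with P > 0 fixes H* = (predator death rate)/(HP coefficient) — independent of the other coefficients.
With the change, H* = 0.653/0.0139 = 47; it falls from 103.

H* ≈ 47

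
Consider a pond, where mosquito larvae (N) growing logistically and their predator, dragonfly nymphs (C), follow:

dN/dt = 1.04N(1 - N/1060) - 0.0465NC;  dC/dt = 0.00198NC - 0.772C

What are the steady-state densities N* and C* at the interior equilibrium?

From dC/dt = 0 with C > 0: 0.00198N* = 0.772, so N* = 390.
Substitute into dN/dt = 0: 1.04(1 - 390/1060) = 0.0465C*.
The bracket is 0.632, giving C* = 0.657/0.0465 = 14.1.

N* ≈ 390, C* ≈ 14.1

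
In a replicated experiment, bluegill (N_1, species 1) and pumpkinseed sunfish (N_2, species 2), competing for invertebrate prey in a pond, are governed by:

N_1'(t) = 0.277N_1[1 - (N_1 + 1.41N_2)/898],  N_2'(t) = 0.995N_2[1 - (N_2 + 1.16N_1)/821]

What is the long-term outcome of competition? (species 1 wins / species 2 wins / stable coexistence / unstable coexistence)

Compare the nullcline intercepts: K1/α12 = 898/1.41 = 637 < K2 = 821; K2/α21 = 821/1.16 = 708 < K1 = 898.
Since both are reversed, neither can invade when rare; the interior point is a saddle.

unstable coexistence (outcome depends on initial conditions)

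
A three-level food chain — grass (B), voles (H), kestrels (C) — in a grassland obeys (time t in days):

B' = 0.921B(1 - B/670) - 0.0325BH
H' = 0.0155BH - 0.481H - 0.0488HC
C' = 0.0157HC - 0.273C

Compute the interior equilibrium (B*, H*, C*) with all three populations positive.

B* ≈ 259, H* ≈ 17.4, C* ≈ 72.4

From dC/dt = 0: 0.0157H* = 0.273, so H* = 17.4.
From dB/dt = 0: 0.921(1 - B*/670) = 0.0325·17.4, giving B* = 670·(1 - 0.614) = 259.
From dH/dt = 0: 0.0155·259 - 0.481 = 0.0488C*, so C* = 3.53/0.0488 = 72.4.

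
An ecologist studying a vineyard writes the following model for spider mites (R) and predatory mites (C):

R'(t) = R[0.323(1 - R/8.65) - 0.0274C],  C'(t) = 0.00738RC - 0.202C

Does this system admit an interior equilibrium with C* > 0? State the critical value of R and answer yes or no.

The predator equation gives dC/dt > 0 only when R > 0.202/0.00738 = 27.4.
Without the predator, R → K = 8.65. Since 8.65 < 27.4, the predator cannot invade.

Threshold R = 27.4; K < 27.4, so no, the predator goes extinct.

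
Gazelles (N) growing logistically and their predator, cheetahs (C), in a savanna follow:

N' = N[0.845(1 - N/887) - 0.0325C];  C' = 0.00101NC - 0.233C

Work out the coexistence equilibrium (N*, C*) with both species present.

From dC/dt = 0 with C > 0: 0.00101N* = 0.233, so N* = 231.
Substitute into dN/dt = 0: 0.845(1 - 231/887) = 0.0325C*.
The bracket is 0.74, giving C* = 0.625/0.0325 = 19.2.

N* ≈ 231, C* ≈ 19.2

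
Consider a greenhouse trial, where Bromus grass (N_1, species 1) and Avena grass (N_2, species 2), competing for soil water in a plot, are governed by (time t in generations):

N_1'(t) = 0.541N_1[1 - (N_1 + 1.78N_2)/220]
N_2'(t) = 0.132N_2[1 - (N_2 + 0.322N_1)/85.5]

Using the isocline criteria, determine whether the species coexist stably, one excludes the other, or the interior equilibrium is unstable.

Compare the nullcline intercepts: K1/α12 = 220/1.78 = 124 > K2 = 85.5; K2/α21 = 85.5/0.322 = 266 > K1 = 220.
Since both inequalities hold, each species can invade when rare, so the interior equilibrium is stable.

stable coexistence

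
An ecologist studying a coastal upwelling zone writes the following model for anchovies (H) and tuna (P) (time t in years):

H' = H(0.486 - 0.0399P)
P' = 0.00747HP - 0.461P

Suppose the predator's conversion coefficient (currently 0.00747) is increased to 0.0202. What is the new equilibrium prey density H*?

At the interior fixed point, setting dP/dt = 0 with P > 0 fixes H* = (predator death rate)/(HP coefficient) — independent of the other coefficients.
With the change, H* = 0.461/0.0202 = 22.8; it falls from 61.7.

H* ≈ 22.8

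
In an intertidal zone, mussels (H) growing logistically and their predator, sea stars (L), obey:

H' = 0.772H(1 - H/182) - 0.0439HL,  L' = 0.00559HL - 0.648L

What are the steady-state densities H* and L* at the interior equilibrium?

H* ≈ 116, L* ≈ 6.38

From dL/dt = 0 with L > 0: 0.00559H* = 0.648, so H* = 116.
Substitute into dH/dt = 0: 0.772(1 - 116/182) = 0.0439L*.
The bracket is 0.363, giving L* = 0.28/0.0439 = 6.38.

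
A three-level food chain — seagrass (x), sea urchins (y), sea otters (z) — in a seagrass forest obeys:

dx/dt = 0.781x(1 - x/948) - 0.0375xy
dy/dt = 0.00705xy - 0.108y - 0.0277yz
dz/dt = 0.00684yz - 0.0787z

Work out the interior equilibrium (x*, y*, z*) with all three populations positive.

x* ≈ 424, y* ≈ 11.5, z* ≈ 104

From dz/dt = 0: 0.00684y* = 0.0787, so y* = 11.5.
From dx/dt = 0: 0.781(1 - x*/948) = 0.0375·11.5, giving x* = 948·(1 - 0.552) = 424.
From dy/dt = 0: 0.00705·424 - 0.108 = 0.0277z*, so z* = 2.88/0.0277 = 104.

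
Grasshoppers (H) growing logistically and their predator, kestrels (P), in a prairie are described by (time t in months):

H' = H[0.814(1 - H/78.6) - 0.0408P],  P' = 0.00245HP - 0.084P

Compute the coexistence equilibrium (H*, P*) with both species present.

From dP/dt = 0 with P > 0: 0.00245H* = 0.084, so H* = 34.3.
Substitute into dH/dt = 0: 0.814(1 - 34.3/78.6) = 0.0408P*.
The bracket is 0.564, giving P* = 0.459/0.0408 = 11.2.

H* ≈ 34.3, P* ≈ 11.2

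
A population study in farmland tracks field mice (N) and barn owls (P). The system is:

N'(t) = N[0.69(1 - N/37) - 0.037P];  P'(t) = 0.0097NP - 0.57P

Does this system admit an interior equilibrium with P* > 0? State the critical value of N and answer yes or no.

Threshold N = 58.8; K < 58.8, so no, the predator goes extinct.

The predator equation gives dP/dt > 0 only when N > 0.57/0.0097 = 58.8.
Without the predator, N → K = 37. Since 37 < 58.8, the predator cannot invade.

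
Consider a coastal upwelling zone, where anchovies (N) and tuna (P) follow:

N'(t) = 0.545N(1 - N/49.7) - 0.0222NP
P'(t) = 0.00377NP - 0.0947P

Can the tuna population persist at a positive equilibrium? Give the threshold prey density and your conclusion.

Threshold N = 25.1; K > 25.1, so yes, the predator persists.

The predator equation gives dP/dt > 0 only when N > 0.0947/0.00377 = 25.1.
Without the predator, N → K = 49.7. Since 49.7 > 25.1, the predator can invade and persist.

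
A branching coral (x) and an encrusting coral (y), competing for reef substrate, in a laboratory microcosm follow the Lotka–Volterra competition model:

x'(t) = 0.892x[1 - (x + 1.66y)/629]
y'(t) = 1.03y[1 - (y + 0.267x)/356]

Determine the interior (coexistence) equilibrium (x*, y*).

x* ≈ 68.3, y* ≈ 338

Setting both brackets to zero gives the nullclines x + 1.66y = 629 and 0.267x + y = 356.
Substituting y = 356 - 0.267x into the first: x(1 - 1.66·0.267) = 629 - 1.66·356.
So x* = 38/0.557 = 68.3, and then y* = 356 - 0.267·68.3 = 338.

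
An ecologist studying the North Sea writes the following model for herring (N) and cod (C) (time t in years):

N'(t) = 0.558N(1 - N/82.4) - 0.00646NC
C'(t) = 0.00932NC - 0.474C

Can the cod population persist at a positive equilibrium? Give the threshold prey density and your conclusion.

Threshold N = 50.9; K > 50.9, so yes, the predator persists.

The predator equation gives dC/dt > 0 only when N > 0.474/0.00932 = 50.9.
Without the predator, N → K = 82.4. Since 82.4 > 50.9, the predator can invade and persist.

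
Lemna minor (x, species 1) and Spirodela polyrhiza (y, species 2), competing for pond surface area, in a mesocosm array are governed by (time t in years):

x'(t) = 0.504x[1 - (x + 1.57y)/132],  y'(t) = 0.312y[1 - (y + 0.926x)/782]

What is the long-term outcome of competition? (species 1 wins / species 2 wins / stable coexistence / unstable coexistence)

species 2 excludes species 1

Compare the nullcline intercepts: K1/α12 = 132/1.57 = 84.1 < K2 = 782; K2/α21 = 782/0.926 = 844 > K1 = 132.
Since the inequalities point opposite ways, species 2 can invade but species 1 cannot.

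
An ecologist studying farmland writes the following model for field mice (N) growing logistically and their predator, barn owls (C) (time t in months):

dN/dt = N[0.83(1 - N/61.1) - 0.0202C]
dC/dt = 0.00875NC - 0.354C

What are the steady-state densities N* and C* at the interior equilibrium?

N* ≈ 40.5, C* ≈ 13.9

From dC/dt = 0 with C > 0: 0.00875N* = 0.354, so N* = 40.5.
Substitute into dN/dt = 0: 0.83(1 - 40.5/61.1) = 0.0202C*.
The bracket is 0.338, giving C* = 0.28/0.0202 = 13.9.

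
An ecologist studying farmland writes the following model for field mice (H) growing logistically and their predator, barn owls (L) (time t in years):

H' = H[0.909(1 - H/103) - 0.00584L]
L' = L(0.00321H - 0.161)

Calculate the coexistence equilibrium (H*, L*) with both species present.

H* ≈ 50.2, L* ≈ 79.9

From dL/dt = 0 with L > 0: 0.00321H* = 0.161, so H* = 50.2.
Substitute into dH/dt = 0: 0.909(1 - 50.2/103) = 0.00584L*.
The bracket is 0.513, giving L* = 0.466/0.00584 = 79.9.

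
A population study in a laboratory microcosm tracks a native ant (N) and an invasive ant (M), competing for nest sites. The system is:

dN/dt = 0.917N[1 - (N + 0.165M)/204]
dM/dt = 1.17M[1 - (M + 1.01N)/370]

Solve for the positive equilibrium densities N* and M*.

Setting both brackets to zero gives the nullclines N + 0.165M = 204 and 1.01N + M = 370.
Substituting M = 370 - 1.01N into the first: N(1 - 0.165·1.01) = 204 - 0.165·370.
So N* = 143/0.833 = 172, and then M* = 370 - 1.01·172 = 197.

N* ≈ 172, M* ≈ 197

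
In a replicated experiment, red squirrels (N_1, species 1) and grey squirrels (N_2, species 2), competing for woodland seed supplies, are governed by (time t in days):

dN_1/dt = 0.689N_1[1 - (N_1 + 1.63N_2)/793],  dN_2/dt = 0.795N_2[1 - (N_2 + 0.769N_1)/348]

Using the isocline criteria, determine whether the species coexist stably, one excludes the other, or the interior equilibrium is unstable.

Compare the nullcline intercepts: K1/α12 = 793/1.63 = 487 > K2 = 348; K2/α21 = 348/0.769 = 453 < K1 = 793.
Since the inequalities point opposite ways, species 1 can invade but species 2 cannot.

species 1 excludes species 2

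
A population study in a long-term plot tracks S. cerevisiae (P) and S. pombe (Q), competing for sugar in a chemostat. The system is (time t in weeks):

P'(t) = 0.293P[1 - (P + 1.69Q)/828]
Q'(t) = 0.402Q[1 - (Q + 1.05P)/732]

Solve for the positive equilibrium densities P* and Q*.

P* ≈ 528, Q* ≈ 177

Setting both brackets to zero gives the nullclines P + 1.69Q = 828 and 1.05P + Q = 732.
Substituting Q = 732 - 1.05P into the first: P(1 - 1.69·1.05) = 828 - 1.69·732.
So P* = -409/-0.774 = 528, and then Q* = 732 - 1.05·528 = 177.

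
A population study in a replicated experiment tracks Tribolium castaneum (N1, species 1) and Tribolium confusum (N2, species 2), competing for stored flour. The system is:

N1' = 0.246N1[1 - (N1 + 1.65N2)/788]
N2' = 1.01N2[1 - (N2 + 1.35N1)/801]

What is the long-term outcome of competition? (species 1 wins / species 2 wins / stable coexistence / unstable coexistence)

Compare the nullcline intercepts: K1/α12 = 788/1.65 = 478 < K2 = 801; K2/α21 = 801/1.35 = 593 < K1 = 788.
Since both are reversed, neither can invade when rare; the interior point is a saddle.

unstable coexistence (outcome depends on initial conditions)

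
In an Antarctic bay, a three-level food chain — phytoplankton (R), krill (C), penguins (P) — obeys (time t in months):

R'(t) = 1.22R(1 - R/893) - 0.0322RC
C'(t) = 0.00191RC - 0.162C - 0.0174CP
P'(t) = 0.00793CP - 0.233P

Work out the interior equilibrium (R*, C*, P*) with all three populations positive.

From dP/dt = 0: 0.00793C* = 0.233, so C* = 29.4.
From dR/dt = 0: 1.22(1 - R*/893) = 0.0322·29.4, giving R* = 893·(1 - 0.775) = 200.
From dC/dt = 0: 0.00191·200 - 0.162 = 0.0174P*, so P* = 0.221/0.0174 = 12.7.

R* ≈ 200, C* ≈ 29.4, P* ≈ 12.7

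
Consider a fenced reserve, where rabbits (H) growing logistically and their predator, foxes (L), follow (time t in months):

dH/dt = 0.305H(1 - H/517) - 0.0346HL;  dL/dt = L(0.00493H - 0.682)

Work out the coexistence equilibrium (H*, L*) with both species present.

H* ≈ 138, L* ≈ 6.46

From dL/dt = 0 with L > 0: 0.00493H* = 0.682, so H* = 138.
Substitute into dH/dt = 0: 0.305(1 - 138/517) = 0.0346L*.
The bracket is 0.732, giving L* = 0.223/0.0346 = 6.46.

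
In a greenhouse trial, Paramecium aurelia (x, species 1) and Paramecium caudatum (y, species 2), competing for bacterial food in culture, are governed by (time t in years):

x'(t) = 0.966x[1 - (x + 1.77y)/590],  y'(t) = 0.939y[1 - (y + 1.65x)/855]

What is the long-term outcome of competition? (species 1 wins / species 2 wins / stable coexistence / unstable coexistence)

Compare the nullcline intercepts: K1/α12 = 590/1.77 = 333 < K2 = 855; K2/α21 = 855/1.65 = 518 < K1 = 590.
Since both are reversed, neither can invade when rare; the interior point is a saddle.

unstable coexistence (outcome depends on initial conditions)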